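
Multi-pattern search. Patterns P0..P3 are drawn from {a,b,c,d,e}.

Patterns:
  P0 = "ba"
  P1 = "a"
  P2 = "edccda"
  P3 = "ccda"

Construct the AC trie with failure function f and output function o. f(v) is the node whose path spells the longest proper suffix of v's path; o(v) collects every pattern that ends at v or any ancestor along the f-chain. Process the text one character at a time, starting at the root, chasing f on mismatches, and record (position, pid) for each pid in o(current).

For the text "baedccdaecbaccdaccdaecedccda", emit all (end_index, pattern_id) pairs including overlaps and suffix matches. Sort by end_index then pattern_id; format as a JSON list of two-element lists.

Build:
Trie (insert patterns):
  0='ε' goto a→3 b→1 c→10 e→4
  1='b' goto a→2
  2='ba' goto ·  [P0 ends]
  3='a' goto ·  [P1 ends]
  4='e' goto d→5
  5='ed' goto c→6
  6='edc' goto c→7
  7='edcc' goto d→8
  8='edccd' goto a→9
  9='edccda' goto ·  [P2 ends]
  10='c' goto c→11
  11='cc' goto d→12
  12='ccd' goto a→13
  13='ccda' goto ·  [P3 ends]

Failure links (BFS by depth):
  fail(1) 'b': from fail(0)=0 chase 'b': 0 ⇒ 0;  out=∅∪out(0)=∅
  fail(3) 'a': from fail(0)=0 chase 'a': 0 ⇒ 0;  out={1}∪out(0)={1}
  fail(4) 'e': from fail(0)=0 chase 'e': 0 ⇒ 0;  out=∅∪out(0)=∅
  fail(10) 'c': from fail(0)=0 chase 'c': 0 ⇒ 0;  out=∅∪out(0)=∅
  fail(2) 'ba': from fail(1)=0 chase 'a': 0 ⇒ 3;  out={0}∪out(3)={0,1}
  fail(5) 'ed': from fail(4)=0 chase 'd': 0 ⇒ 0;  out=∅∪out(0)=∅
  fail(11) 'cc': from fail(10)=0 chase 'c': 0 ⇒ 10;  out=∅∪out(10)=∅
  fail(6) 'edc': from fail(5)=0 chase 'c': 0 ⇒ 10;  out=∅∪out(10)=∅
  fail(12) 'ccd': from fail(11)=10 chase 'd': 10→0 ⇒ 0;  out=∅∪out(0)=∅
  fail(7) 'edcc': from fail(6)=10 chase 'c': 10 ⇒ 11;  out=∅∪out(11)=∅
  fail(13) 'ccda': from fail(12)=0 chase 'a': 0 ⇒ 3;  out={3}∪out(3)={1,3}
  fail(8) 'edccd': from fail(7)=11 chase 'd': 11 ⇒ 12;  out=∅∪out(12)=∅
  fail(9) 'edccda': from fail(8)=12 chase 'a': 12 ⇒ 13;  out={2}∪out(13)={1,2,3}

Run:
i=0 'b': node 0→1
i=1 'a': node 1→2  emit P0@[0:1],P1@[1:1]
i=2 'e': node 2→4 (fail-walked)
i=3 'd': node 4→5
i=4 'c': node 5→6
i=5 'c': node 6→7
i=6 'd': node 7→8
i=7 'a': node 8→9  emit P1@[7:7],P2@[2:7],P3@[4:7]
i=8 'e': node 9→4 (fail-walked)
i=9 'c': node 4→10 (fail-walked)
i=10 'b': node 10→1 (fail-walked)
i=11 'a': node 1→2  emit P0@[10:11],P1@[11:11]
i=12 'c': node 2→10 (fail-walked)
i=13 'c': node 10→11
i=14 'd': node 11→12
i=15 'a': node 12→13  emit P1@[15:15],P3@[12:15]
i=16 'c': node 13→10 (fail-walked)
i=17 'c': node 10→11
i=18 'd': node 11→12
i=19 'a': node 12→13  emit P1@[19:19],P3@[16:19]
i=20 'e': node 13→4 (fail-walked)
i=21 'c': node 4→10 (fail-walked)
i=22 'e': node 10→4 (fail-walked)
i=23 'd': node 4→5
i=24 'c': node 5→6
i=25 'c': node 6→7
i=26 'd': node 7→8
i=27 'a': node 8→9  emit P1@[27:27],P2@[22:27],P3@[24:27]

Result: [[1,0],[1,1],[7,1],[7,2],[7,3],[11,0],[11,1],[15,1],[15,3],[19,1],[19,3],[27,1],[27,2],[27,3]]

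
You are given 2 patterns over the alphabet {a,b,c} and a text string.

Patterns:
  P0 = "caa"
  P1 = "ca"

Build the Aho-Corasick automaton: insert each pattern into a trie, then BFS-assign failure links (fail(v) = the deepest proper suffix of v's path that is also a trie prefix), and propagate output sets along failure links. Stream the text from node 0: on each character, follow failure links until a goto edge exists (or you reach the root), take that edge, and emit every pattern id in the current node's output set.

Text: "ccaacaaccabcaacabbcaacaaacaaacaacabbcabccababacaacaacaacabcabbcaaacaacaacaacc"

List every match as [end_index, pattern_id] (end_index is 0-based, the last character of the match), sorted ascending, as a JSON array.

Construct AC machine:
Trie nodes:
  0='ε' goto c→1
  1='c' goto a→2
  2='ca' goto a→3  ←P1
  3='caa' goto ·  ←P0

BFS fail/out derivation:
  n1('c'): parent n0 fail=0; on 'c' 0 → fail=0;  out ∅∪∅=∅
  n2('ca'): parent n1 fail=0; on 'a' 0 → fail=0;  out {1}∪∅={1}
  n3('caa'): parent n2 fail=0; on 'a' 0 → fail=0;  out {0}∪∅={0}

Text stream:
[0] read 'c'  n0⇒n1
[1] read 'c'  n1⇒n1 ·f
[2] read 'a'  n1⇒n2  → match P1@[1:2]
[3] read 'a'  n2⇒n3  → match P0@[1:3]
[4] read 'c'  n3⇒n1 ·f
[5] read 'a'  n1⇒n2  → match P1@[4:5]
[6] read 'a'  n2⇒n3  → match P0@[4:6]
[7] read 'c'  n3⇒n1 ·f
[8] read 'c'  n1⇒n1 ·f
[9] read 'a'  n1⇒n2  → match P1@[8:9]
[10] read 'b'  n2⇒n0 ·f
[11] read 'c'  n0⇒n1
[12] read 'a'  n1⇒n2  → match P1@[11:12]
[13] read 'a'  n2⇒n3  → match P0@[11:13]
[14] read 'c'  n3⇒n1 ·f
[15] read 'a'  n1⇒n2  → match P1@[14:15]
[16] read 'b'  n2⇒n0 ·f
[17] read 'b'  n0⇒n0
[18] read 'c'  n0⇒n1
[19] read 'a'  n1⇒n2  → match P1@[18:19]
[20] read 'a'  n2⇒n3  → match P0@[18:20]
[21] read 'c'  n3⇒n1 ·f
[22] read 'a'  n1⇒n2  → match P1@[21:22]
[23] read 'a'  n2⇒n3  → match P0@[21:23]
[24] read 'a'  n3⇒n0 ·f
[25] read 'c'  n0⇒n1
[26] read 'a'  n1⇒n2  → match P1@[25:26]
[27] read 'a'  n2⇒n3  → match P0@[25:27]
[28] read 'a'  n3⇒n0 ·f
[29] read 'c'  n0⇒n1
[30] read 'a'  n1⇒n2  → match P1@[29:30]
[31] read 'a'  n2⇒n3  → match P0@[29:31]
[32] read 'c'  n3⇒n1 ·f
[33] read 'a'  n1⇒n2  → match P1@[32:33]
[34] read 'b'  n2⇒n0 ·f
[35] read 'b'  n0⇒n0
[36] read 'c'  n0⇒n1
[37] read 'a'  n1⇒n2  → match P1@[36:37]
[38] read 'b'  n2⇒n0 ·f
[39] read 'c'  n0⇒n1
[40] read 'c'  n1⇒n1 ·f
[41] read 'a'  n1⇒n2  → match P1@[40:41]
[42] read 'b'  n2⇒n0 ·f
[43] read 'a'  n0⇒n0
[44] read 'b'  n0⇒n0
[45] read 'a'  n0⇒n0
[46] read 'c'  n0⇒n1
[47] read 'a'  n1⇒n2  → match P1@[46:47]
[48] read 'a'  n2⇒n3  → match P0@[46:48]
[49] read 'c'  n3⇒n1 ·f
[50] read 'a'  n1⇒n2  → match P1@[49:50]
[51] read 'a'  n2⇒n3  → match P0@[49:51]
[52] read 'c'  n3⇒n1 ·f
[53] read 'a'  n1⇒n2  → match P1@[52:53]
[54] read 'a'  n2⇒n3  → match P0@[52:54]
[55] read 'c'  n3⇒n1 ·f
[56] read 'a'  n1⇒n2  → match P1@[55:56]
[57] read 'b'  n2⇒n0 ·f
[58] read 'c'  n0⇒n1
[59] read 'a'  n1⇒n2  → match P1@[58:59]
[60] read 'b'  n2⇒n0 ·f
[61] read 'b'  n0⇒n0
[62] read 'c'  n0⇒n1
[63] read 'a'  n1⇒n2  → match P1@[62:63]
[64] read 'a'  n2⇒n3  → match P0@[62:64]
[65] read 'a'  n3⇒n0 ·f
[66] read 'c'  n0⇒n1
[67] read 'a'  n1⇒n2  → match P1@[66:67]
[68] read 'a'  n2⇒n3  → match P0@[66:68]
[69] read 'c'  n3⇒n1 ·f
[70] read 'a'  n1⇒n2  → match P1@[69:70]
[71] read 'a'  n2⇒n3  → match P0@[69:71]
[72] read 'c'  n3⇒n1 ·f
[73] read 'a'  n1⇒n2  → match P1@[72:73]
[74] read 'a'  n2⇒n3  → match P0@[72:74]
[75] read 'c'  n3⇒n1 ·f
[76] read 'c'  n1⇒n1 ·f

All matches (sorted): [[2,1],[3,0],[5,1],[6,0],[9,1],[12,1],[13,0],[15,1],[19,1],[20,0],[22,1],[23,0],[26,1],[27,0],[30,1],[31,0],[33,1],[37,1],[41,1],[47,1],[48,0],[50,1],[51,0],[53,1],[54,0],[56,1],[59,1],[63,1],[64,0],[67,1],[68,0],[70,1],[71,0],[73,1],[74,0]]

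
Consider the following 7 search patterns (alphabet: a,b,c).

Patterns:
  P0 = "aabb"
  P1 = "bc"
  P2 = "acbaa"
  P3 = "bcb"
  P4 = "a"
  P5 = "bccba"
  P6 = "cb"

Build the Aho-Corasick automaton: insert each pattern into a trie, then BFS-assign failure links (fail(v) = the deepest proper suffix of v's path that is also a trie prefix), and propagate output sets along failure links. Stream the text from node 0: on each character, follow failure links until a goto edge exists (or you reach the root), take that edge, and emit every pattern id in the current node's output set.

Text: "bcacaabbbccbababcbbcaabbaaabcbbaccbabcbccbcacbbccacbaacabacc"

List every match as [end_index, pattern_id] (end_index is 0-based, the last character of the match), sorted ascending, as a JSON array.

Build:
Trie nodes:
  n0 'ε': a→1 b→5 c→15
  n1 'a': a→2 c→7  [P4 ends]
  n2 'aa': b→3
  n3 'aab': b→4
  n4 'aabb': ·  [P0 ends]
  n5 'b': c→6
  n6 'bc': b→11 c→12  [P1 ends]
  n7 'ac': b→8
  n8 'acb': a→9
  n9 'acba': a→10
  n10 'acbaa': ·  [P2 ends]
  n11 'bcb': ·  [P3 ends]
  n12 'bcc': b→13
  n13 'bccb': a→14
  n14 'bccba': ·  [P5 ends]
  n15 'c': b→16
  n16 'cb': ·  [P6 ends]

Failure links (BFS by depth):
  n1('a'): parent n0 fail=0; on 'a' 0 → fail=0;  out {4}∪∅={4}
  n5('b'): parent n0 fail=0; on 'b' 0 → fail=0;  out ∅∪∅=∅
  n15('c'): parent n0 fail=0; on 'c' 0 → fail=0;  out ∅∪∅=∅
  n2('aa'): parent n1 fail=0; on 'a' 0 → fail=1;  out ∅∪{4}={4}
  n6('bc'): parent n5 fail=0; on 'c' 0 → fail=15;  out {1}∪∅={1}
  n7('ac'): parent n1 fail=0; on 'c' 0 → fail=15;  out ∅∪∅=∅
  n16('cb'): parent n15 fail=0; on 'b' 0 → fail=5;  out {6}∪∅={6}
  n3('aab'): parent n2 fail=1; on 'b' 1→0 → fail=5;  out ∅∪∅=∅
  n8('acb'): parent n7 fail=15; on 'b' 15 → fail=16;  out ∅∪{6}={6}
  n11('bcb'): parent n6 fail=15; on 'b' 15 → fail=16;  out {3}∪{6}={3,6}
  n12('bcc'): parent n6 fail=15; on 'c' 15→0 → fail=15;  out ∅∪∅=∅
  n4('aabb'): parent n3 fail=5; on 'b' 5→0 → fail=5;  out {0}∪∅={0}
  n9('acba'): parent n8 fail=16; on 'a' 16→5→0 → fail=1;  out ∅∪{4}={4}
  n13('bccb'): parent n12 fail=15; on 'b' 15 → fail=16;  out ∅∪{6}={6}
  n10('acbaa'): parent n9 fail=1; on 'a' 1 → fail=2;  out {2}∪{4}={2,4}
  n14('bccba'): parent n13 fail=16; on 'a' 16→5→0 → fail=1;  out {5}∪{4}={4,5}

Run:
pos 0 'b': at 5
pos 1 'c': at 6  → match P1@[0:1]
pos 2 'a': at 1 (fail-walked)  → match P4@[2:2]
pos 3 'c': at 7
pos 4 'a': at 1 (fail-walked)  → match P4@[4:4]
pos 5 'a': at 2  → match P4@[5:5]
pos 6 'b': at 3
pos 7 'b': at 4  → match P0@[4:7]
pos 8 'b': at 5 (fail-walked)
pos 9 'c': at 6  → match P1@[8:9]
pos 10 'c': at 12
pos 11 'b': at 13  → match P6@[10:11]
pos 12 'a': at 14  → match P4@[12:12],P5@[8:12]
pos 13 'b': at 5 (fail-walked)
pos 14 'a': at 1 (fail-walked)  → match P4@[14:14]
pos 15 'b': at 5 (fail-walked)
pos 16 'c': at 6  → match P1@[15:16]
pos 17 'b': at 11  → match P3@[15:17],P6@[16:17]
pos 18 'b': at 5 (fail-walked)
pos 19 'c': at 6  → match P1@[18:19]
pos 20 'a': at 1 (fail-walked)  → match P4@[20:20]
pos 21 'a': at 2  → match P4@[21:21]
pos 22 'b': at 3
pos 23 'b': at 4  → match P0@[20:23]
pos 24 'a': at 1 (fail-walked)  → match P4@[24:24]
pos 25 'a': at 2  → match P4@[25:25]
pos 26 'a': at 2 (fail-walked)  → match P4@[26:26]
pos 27 'b': at 3
pos 28 'c': at 6 (fail-walked)  → match P1@[27:28]
pos 29 'b': at 11  → match P3@[27:29],P6@[28:29]
pos 30 'b': at 5 (fail-walked)
pos 31 'a': at 1 (fail-walked)  → match P4@[31:31]
pos 32 'c': at 7
pos 33 'c': at 15 (fail-walked)
pos 34 'b': at 16  → match P6@[33:34]
pos 35 'a': at 1 (fail-walked)  → match P4@[35:35]
pos 36 'b': at 5 (fail-walked)
pos 37 'c': at 6  → match P1@[36:37]
pos 38 'b': at 11  → match P3@[36:38],P6@[37:38]
pos 39 'c': at 6 (fail-walked)  → match P1@[38:39]
pos 40 'c': at 12
pos 41 'b': at 13  → match P6@[40:41]
pos 42 'c': at 6 (fail-walked)  → match P1@[41:42]
pos 43 'a': at 1 (fail-walked)  → match P4@[43:43]
pos 44 'c': at 7
pos 45 'b': at 8  → match P6@[44:45]
pos 46 'b': at 5 (fail-walked)
pos 47 'c': at 6  → match P1@[46:47]
pos 48 'c': at 12
pos 49 'a': at 1 (fail-walked)  → match P4@[49:49]
pos 50 'c': at 7
pos 51 'b': at 8  → match P6@[50:51]
pos 52 'a': at 9  → match P4@[52:52]
pos 53 'a': at 10  → match P2@[49:53],P4@[53:53]
pos 54 'c': at 7 (fail-walked)
pos 55 'a': at 1 (fail-walked)  → match P4@[55:55]
pos 56 'b': at 5 (fail-walked)
pos 57 'a': at 1 (fail-walked)  → match P4@[57:57]
pos 58 'c': at 7
pos 59 'c': at 15 (fail-walked)

Result: [[1,1],[2,4],[4,4],[5,4],[7,0],[9,1],[11,6],[12,4],[12,5],[14,4],[16,1],[17,3],[17,6],[19,1],[20,4],[21,4],[23,0],[24,4],[25,4],[26,4],[28,1],[29,3],[29,6],[31,4],[34,6],[35,4],[37,1],[38,3],[38,6],[39,1],[41,6],[42,1],[43,4],[45,6],[47,1],[49,4],[51,6],[52,4],[53,2],[53,4],[55,4],[57,4]]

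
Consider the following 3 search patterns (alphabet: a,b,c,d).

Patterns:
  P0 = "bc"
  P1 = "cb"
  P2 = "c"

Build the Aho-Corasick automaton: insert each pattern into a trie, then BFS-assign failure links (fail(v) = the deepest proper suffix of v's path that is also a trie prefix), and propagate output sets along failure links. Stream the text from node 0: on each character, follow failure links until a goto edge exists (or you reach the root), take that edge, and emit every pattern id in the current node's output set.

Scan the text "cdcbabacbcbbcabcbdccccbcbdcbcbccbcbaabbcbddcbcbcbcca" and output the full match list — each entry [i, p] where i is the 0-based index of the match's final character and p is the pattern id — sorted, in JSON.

Build:
Trie (insert patterns):
  0='ε' goto b→1 c→3
  1='b' goto c→2
  2='bc' goto ·  ←P0
  3='c' goto b→4  ←P2
  4='cb' goto ·  ←P1

BFS fail/out derivation:
  n1('b'): parent n0 fail=0; on 'b' 0 → fail=0;  out ∅∪∅=∅
  n3('c'): parent n0 fail=0; on 'c' 0 → fail=0;  out {2}∪∅={2}
  n2('bc'): parent n1 fail=0; on 'c' 0 → fail=3;  out {0}∪{2}={0,2}
  n4('cb'): parent n3 fail=0; on 'b' 0 → fail=1;  out {1}∪∅={1}

Scan:
[0] read 'c'  n0⇒n3  emit P2@[0:0]
[1] read 'd'  n3⇒n0 (via fail)
[2] read 'c'  n0⇒n3  emit P2@[2:2]
[3] read 'b'  n3⇒n4  emit P1@[2:3]
[4] read 'a'  n4⇒n0 (via fail)
[5] read 'b'  n0⇒n1
[6] read 'a'  n1⇒n0 (via fail)
[7] read 'c'  n0⇒n3  emit P2@[7:7]
[8] read 'b'  n3⇒n4  emit P1@[7:8]
[9] read 'c'  n4⇒n2 (via fail)  emit P0@[8:9],P2@[9:9]
[10] read 'b'  n2⇒n4 (via fail)  emit P1@[9:10]
[11] read 'b'  n4⇒n1 (via fail)
[12] read 'c'  n1⇒n2  emit P0@[11:12],P2@[12:12]
[13] read 'a'  n2⇒n0 (via fail)
[14] read 'b'  n0⇒n1
[15] read 'c'  n1⇒n2  emit P0@[14:15],P2@[15:15]
[16] read 'b'  n2⇒n4 (via fail)  emit P1@[15:16]
[17] read 'd'  n4⇒n0 (via fail)
[18] read 'c'  n0⇒n3  emit P2@[18:18]
[19] read 'c'  n3⇒n3 (via fail)  emit P2@[19:19]
[20] read 'c'  n3⇒n3 (via fail)  emit P2@[20:20]
[21] read 'c'  n3⇒n3 (via fail)  emit P2@[21:21]
[22] read 'b'  n3⇒n4  emit P1@[21:22]
[23] read 'c'  n4⇒n2 (via fail)  emit P0@[22:23],P2@[23:23]
[24] read 'b'  n2⇒n4 (via fail)  emit P1@[23:24]
[25] read 'd'  n4⇒n0 (via fail)
[26] read 'c'  n0⇒n3  emit P2@[26:26]
[27] read 'b'  n3⇒n4  emit P1@[26:27]
[28] read 'c'  n4⇒n2 (via fail)  emit P0@[27:28],P2@[28:28]
[29] read 'b'  n2⇒n4 (via fail)  emit P1@[28:29]
[30] read 'c'  n4⇒n2 (via fail)  emit P0@[29:30],P2@[30:30]
[31] read 'c'  n2⇒n3 (via fail)  emit P2@[31:31]
[32] read 'b'  n3⇒n4  emit P1@[31:32]
[33] read 'c'  n4⇒n2 (via fail)  emit P0@[32:33],P2@[33:33]
[34] read 'b'  n2⇒n4 (via fail)  emit P1@[33:34]
[35] read 'a'  n4⇒n0 (via fail)
[36] read 'a'  n0⇒n0
[37] read 'b'  n0⇒n1
[38] read 'b'  n1⇒n1 (via fail)
[39] read 'c'  n1⇒n2  emit P0@[38:39],P2@[39:39]
[40] read 'b'  n2⇒n4 (via fail)  emit P1@[39:40]
[41] read 'd'  n4⇒n0 (via fail)
[42] read 'd'  n0⇒n0
[43] read 'c'  n0⇒n3  emit P2@[43:43]
[44] read 'b'  n3⇒n4  emit P1@[43:44]
[45] read 'c'  n4⇒n2 (via fail)  emit P0@[44:45],P2@[45:45]
[46] read 'b'  n2⇒n4 (via fail)  emit P1@[45:46]
[47] read 'c'  n4⇒n2 (via fail)  emit P0@[46:47],P2@[47:47]
[48] read 'b'  n2⇒n4 (via fail)  emit P1@[47:48]
[49] read 'c'  n4⇒n2 (via fail)  emit P0@[48:49],P2@[49:49]
[50] read 'c'  n2⇒n3 (via fail)  emit P2@[50:50]
[51] read 'a'  n3⇒n0 (via fail)

Matches: [[0,2],[2,2],[3,1],[7,2],[8,1],[9,0],[9,2],[10,1],[12,0],[12,2],[15,0],[15,2],[16,1],[18,2],[19,2],[20,2],[21,2],[22,1],[23,0],[23,2],[24,1],[26,2],[27,1],[28,0],[28,2],[29,1],[30,0],[30,2],[31,2],[32,1],[33,0],[33,2],[34,1],[39,0],[39,2],[40,1],[43,2],[44,1],[45,0],[45,2],[46,1],[47,0],[47,2],[48,1],[49,0],[49,2],[50,2]]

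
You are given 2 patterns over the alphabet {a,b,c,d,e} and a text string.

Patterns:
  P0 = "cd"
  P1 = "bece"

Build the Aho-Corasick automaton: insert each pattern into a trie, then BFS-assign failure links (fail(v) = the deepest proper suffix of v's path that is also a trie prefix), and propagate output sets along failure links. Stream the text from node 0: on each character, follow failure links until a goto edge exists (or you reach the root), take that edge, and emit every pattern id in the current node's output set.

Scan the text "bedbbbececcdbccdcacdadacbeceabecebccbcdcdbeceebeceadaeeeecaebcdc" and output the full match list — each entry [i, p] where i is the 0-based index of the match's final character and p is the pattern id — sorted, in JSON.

Build:
Trie (insert patterns):
  n0 'ε': b→3 c→1
  n1 'c': d→2
  n2 'cd': ·  ←P0
  n3 'b': e→4
  n4 'be': c→5
  n5 'bec': e→6
  n6 'bece': ·  ←P1

Failure links (BFS by depth):
  n1('c'): parent n0 fail=0; on 'c' 0 → fail=0;  out ∅∪∅=∅
  n3('b'): parent n0 fail=0; on 'b' 0 → fail=0;  out ∅∪∅=∅
  n2('cd'): parent n1 fail=0; on 'd' 0 → fail=0;  out {0}∪∅={0}
  n4('be'): parent n3 fail=0; on 'e' 0 → fail=0;  out ∅∪∅=∅
  n5('bec'): parent n4 fail=0; on 'c' 0 → fail=1;  out ∅∪∅=∅
  n6('bece'): parent n5 fail=1; on 'e' 1→0 → fail=0;  out {1}∪∅={1}

Text stream:
i=0 'b': node 0→3
i=1 'e': node 3→4
i=2 'd': node 4→0 (fail-walked)
i=3 'b': node 0→3
i=4 'b': node 3→3 (fail-walked)
i=5 'b': node 3→3 (fail-walked)
i=6 'e': node 3→4
i=7 'c': node 4→5
i=8 'e': node 5→6  → match P1@[5:8]
i=9 'c': node 6→1 (fail-walked)
i=10 'c': node 1→1 (fail-walked)
i=11 'd': node 1→2  → match P0@[10:11]
i=12 'b': node 2→3 (fail-walked)
i=13 'c': node 3→1 (fail-walked)
i=14 'c': node 1→1 (fail-walked)
i=15 'd': node 1→2  → match P0@[14:15]
i=16 'c': node 2→1 (fail-walked)
i=17 'a': node 1→0 (fail-walked)
i=18 'c': node 0→1
i=19 'd': node 1→2  → match P0@[18:19]
i=20 'a': node 2→0 (fail-walked)
i=21 'd': node 0→0
i=22 'a': node 0→0
i=23 'c': node 0→1
i=24 'b': node 1→3 (fail-walked)
i=25 'e': node 3→4
i=26 'c': node 4→5
i=27 'e': node 5→6  → match P1@[24:27]
i=28 'a': node 6→0 (fail-walked)
i=29 'b': node 0→3
i=30 'e': node 3→4
i=31 'c': node 4→5
i=32 'e': node 5→6  → match P1@[29:32]
i=33 'b': node 6→3 (fail-walked)
i=34 'c': node 3→1 (fail-walked)
i=35 'c': node 1→1 (fail-walked)
i=36 'b': node 1→3 (fail-walked)
i=37 'c': node 3→1 (fail-walked)
i=38 'd': node 1→2  → match P0@[37:38]
i=39 'c': node 2→1 (fail-walked)
i=40 'd': node 1→2  → match P0@[39:40]
i=41 'b': node 2→3 (fail-walked)
i=42 'e': node 3→4
i=43 'c': node 4→5
i=44 'e': node 5→6  → match P1@[41:44]
i=45 'e': node 6→0 (fail-walked)
i=46 'b': node 0→3
i=47 'e': node 3→4
i=48 'c': node 4→5
i=49 'e': node 5→6  → match P1@[46:49]
i=50 'a': node 6→0 (fail-walked)
i=51 'd': node 0→0
i=52 'a': node 0→0
i=53 'e': node 0→0
i=54 'e': node 0→0
i=55 'e': node 0→0
i=56 'e': node 0→0
i=57 'c': node 0→1
i=58 'a': node 1→0 (fail-walked)
i=59 'e': node 0→0
i=60 'b': node 0→3
i=61 'c': node 3→1 (fail-walked)
i=62 'd': node 1→2  → match P0@[61:62]
i=63 'c': node 2→1 (fail-walked)

Matches: [[8,1],[11,0],[15,0],[19,0],[27,1],[32,1],[38,0],[40,0],[44,1],[49,1],[62,0]]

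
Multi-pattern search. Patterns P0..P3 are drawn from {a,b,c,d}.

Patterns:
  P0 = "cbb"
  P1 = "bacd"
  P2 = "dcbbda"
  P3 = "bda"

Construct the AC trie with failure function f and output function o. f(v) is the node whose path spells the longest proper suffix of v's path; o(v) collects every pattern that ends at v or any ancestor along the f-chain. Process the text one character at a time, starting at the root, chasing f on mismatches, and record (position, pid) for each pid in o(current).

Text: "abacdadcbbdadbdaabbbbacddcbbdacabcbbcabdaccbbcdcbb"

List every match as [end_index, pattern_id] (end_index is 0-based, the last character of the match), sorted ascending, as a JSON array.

Build:
Trie nodes:
  0='ε' goto b→4 c→1 d→8
  1='c' goto b→2
  2='cb' goto b→3
  3='cbb' goto ·  [P0 ends]
  4='b' goto a→5 d→14
  5='ba' goto c→6
  6='bac' goto d→7
  7='bacd' goto ·  [P1 ends]
  8='d' goto c→9
  9='dc' goto b→10
  10='dcb' goto b→11
  11='dcbb' goto d→12
  12='dcbbd' goto a→13
  13='dcbbda' goto ·  [P2 ends]
  14='bd' goto a→15
  15='bda' goto ·  [P3 ends]

BFS fail/out derivation:
  n1('c'): parent n0 fail=0; on 'c' 0 → fail=0;  out ∅∪∅=∅
  n4('b'): parent n0 fail=0; on 'b' 0 → fail=0;  out ∅∪∅=∅
  n8('d'): parent n0 fail=0; on 'd' 0 → fail=0;  out ∅∪∅=∅
  n2('cb'): parent n1 fail=0; on 'b' 0 → fail=4;  out ∅∪∅=∅
  n5('ba'): parent n4 fail=0; on 'a' 0 → fail=0;  out ∅∪∅=∅
  n9('dc'): parent n8 fail=0; on 'c' 0 → fail=1;  out ∅∪∅=∅
  n14('bd'): parent n4 fail=0; on 'd' 0 → fail=8;  out ∅∪∅=∅
  n3('cbb'): parent n2 fail=4; on 'b' 4→0 → fail=4;  out {0}∪∅={0}
  n6('bac'): parent n5 fail=0; on 'c' 0 → fail=1;  out ∅∪∅=∅
  n10('dcb'): parent n9 fail=1; on 'b' 1 → fail=2;  out ∅∪∅=∅
  n15('bda'): parent n14 fail=8; on 'a' 8→0 → fail=0;  out {3}∪∅={3}
  n7('bacd'): parent n6 fail=1; on 'd' 1→0 → fail=8;  out {1}∪∅={1}
  n11('dcbb'): parent n10 fail=2; on 'b' 2 → fail=3;  out ∅∪{0}={0}
  n12('dcbbd'): parent n11 fail=3; on 'd' 3→4 → fail=14;  out ∅∪∅=∅
  n13('dcbbda'): parent n12 fail=14; on 'a' 14 → fail=15;  out {2}∪{3}={2,3}

Scan:
[0] read 'a'  n0⇒n0
[1] read 'b'  n0⇒n4
[2] read 'a'  n4⇒n5
[3] read 'c'  n5⇒n6
[4] read 'd'  n6⇒n7  ** P1@[1:4]
[5] read 'a'  n7⇒n0 (fail-walked)
[6] read 'd'  n0⇒n8
[7] read 'c'  n8⇒n9
[8] read 'b'  n9⇒n10
[9] read 'b'  n10⇒n11  ** P0@[7:9]
[10] read 'd'  n11⇒n12
[11] read 'a'  n12⇒n13  ** P2@[6:11],P3@[9:11]
[12] read 'd'  n13⇒n8 (fail-walked)
[13] read 'b'  n8⇒n4 (fail-walked)
[14] read 'd'  n4⇒n14
[15] read 'a'  n14⇒n15  ** P3@[13:15]
[16] read 'a'  n15⇒n0 (fail-walked)
[17] read 'b'  n0⇒n4
[18] read 'b'  n4⇒n4 (fail-walked)
[19] read 'b'  n4⇒n4 (fail-walked)
[20] read 'b'  n4⇒n4 (fail-walked)
[21] read 'a'  n4⇒n5
[22] read 'c'  n5⇒n6
[23] read 'd'  n6⇒n7  ** P1@[20:23]
[24] read 'd'  n7⇒n8 (fail-walked)
[25] read 'c'  n8⇒n9
[26] read 'b'  n9⇒n10
[27] read 'b'  n10⇒n11  ** P0@[25:27]
[28] read 'd'  n11⇒n12
[29] read 'a'  n12⇒n13  ** P2@[24:29],P3@[27:29]
[30] read 'c'  n13⇒n1 (fail-walked)
[31] read 'a'  n1⇒n0 (fail-walked)
[32] read 'b'  n0⇒n4
[33] read 'c'  n4⇒n1 (fail-walked)
[34] read 'b'  n1⇒n2
[35] read 'b'  n2⇒n3  ** P0@[33:35]
[36] read 'c'  n3⇒n1 (fail-walked)
[37] read 'a'  n1⇒n0 (fail-walked)
[38] read 'b'  n0⇒n4
[39] read 'd'  n4⇒n14
[40] read 'a'  n14⇒n15  ** P3@[38:40]
[41] read 'c'  n15⇒n1 (fail-walked)
[42] read 'c'  n1⇒n1 (fail-walked)
[43] read 'b'  n1⇒n2
[44] read 'b'  n2⇒n3  ** P0@[42:44]
[45] read 'c'  n3⇒n1 (fail-walked)
[46] read 'd'  n1⇒n8 (fail-walked)
[47] read 'c'  n8⇒n9
[48] read 'b'  n9⇒n10
[49] read 'b'  n10⇒n11  ** P0@[47:49]

Matches: [[4,1],[9,0],[11,2],[11,3],[15,3],[23,1],[27,0],[29,2],[29,3],[35,0],[40,3],[44,0],[49,0]]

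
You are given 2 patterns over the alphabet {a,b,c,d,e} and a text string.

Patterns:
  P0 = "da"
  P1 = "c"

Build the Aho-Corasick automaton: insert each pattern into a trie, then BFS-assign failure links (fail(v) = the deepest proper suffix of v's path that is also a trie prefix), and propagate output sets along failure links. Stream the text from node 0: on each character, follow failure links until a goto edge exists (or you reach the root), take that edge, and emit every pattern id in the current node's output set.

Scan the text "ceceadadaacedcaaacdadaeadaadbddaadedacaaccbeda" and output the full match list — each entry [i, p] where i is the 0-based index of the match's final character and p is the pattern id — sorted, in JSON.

Construct AC machine:
Trie nodes:
  n0 'ε': c→3 d→1
  n1 'd': a→2
  n2 'da': ·  [P0 ends]
  n3 'c': ·  [P1 ends]

BFS fail/out derivation:
  n1('d'): parent n0 fail=0; on 'd' 0 → fail=0;  out ∅∪∅=∅
  n3('c'): parent n0 fail=0; on 'c' 0 → fail=0;  out {1}∪∅={1}
  n2('da'): parent n1 fail=0; on 'a' 0 → fail=0;  out {0}∪∅={0}

Run:
i=0 'c': node 0→3  ** P1@[0:0]
i=1 'e': node 3→0 ·f
i=2 'c': node 0→3  ** P1@[2:2]
i=3 'e': node 3→0 ·f
i=4 'a': node 0→0
i=5 'd': node 0→1
i=6 'a': node 1→2  ** P0@[5:6]
i=7 'd': node 2→1 ·f
i=8 'a': node 1→2  ** P0@[7:8]
i=9 'a': node 2→0 ·f
i=10 'c': node 0→3  ** P1@[10:10]
i=11 'e': node 3→0 ·f
i=12 'd': node 0→1
i=13 'c': node 1→3 ·f  ** P1@[13:13]
i=14 'a': node 3→0 ·f
i=15 'a': node 0→0
i=16 'a': node 0→0
i=17 'c': node 0→3  ** P1@[17:17]
i=18 'd': node 3→1 ·f
i=19 'a': node 1→2  ** P0@[18:19]
i=20 'd': node 2→1 ·f
i=21 'a': node 1→2  ** P0@[20:21]
i=22 'e': node 2→0 ·f
i=23 'a': node 0→0
i=24 'd': node 0→1
i=25 'a': node 1→2  ** P0@[24:25]
i=26 'a': node 2→0 ·f
i=27 'd': node 0→1
i=28 'b': node 1→0 ·f
i=29 'd': node 0→1
i=30 'd': node 1→1 ·f
i=31 'a': node 1→2  ** P0@[30:31]
i=32 'a': node 2→0 ·f
i=33 'd': node 0→1
i=34 'e': node 1→0 ·f
i=35 'd': node 0→1
i=36 'a': node 1→2  ** P0@[35:36]
i=37 'c': node 2→3 ·f  ** P1@[37:37]
i=38 'a': node 3→0 ·f
i=39 'a': node 0→0
i=40 'c': node 0→3  ** P1@[40:40]
i=41 'c': node 3→3 ·f  ** P1@[41:41]
i=42 'b': node 3→0 ·f
i=43 'e': node 0→0
i=44 'd': node 0→1
i=45 'a': node 1→2  ** P0@[44:45]

Result: [[0,1],[2,1],[6,0],[8,0],[10,1],[13,1],[17,1],[19,0],[21,0],[25,0],[31,0],[36,0],[37,1],[40,1],[41,1],[45,0]]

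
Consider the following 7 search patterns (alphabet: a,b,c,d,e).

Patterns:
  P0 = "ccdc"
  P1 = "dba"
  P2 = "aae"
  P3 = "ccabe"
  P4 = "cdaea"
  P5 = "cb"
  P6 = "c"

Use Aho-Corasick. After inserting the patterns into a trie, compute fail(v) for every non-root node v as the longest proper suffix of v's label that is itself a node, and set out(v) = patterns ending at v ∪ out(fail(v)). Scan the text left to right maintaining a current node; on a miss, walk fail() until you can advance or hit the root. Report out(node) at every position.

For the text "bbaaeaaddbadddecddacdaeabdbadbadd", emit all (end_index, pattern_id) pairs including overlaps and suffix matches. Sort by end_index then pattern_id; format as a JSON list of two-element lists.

Construct AC machine:
Trie (insert patterns):
  0='ε' goto a→8 c→1 d→5
  1='c' goto b→18 c→2 d→14  [P6 ends]
  2='cc' goto a→11 d→3
  3='ccd' goto c→4
  4='ccdc' goto ·  [P0 ends]
  5='d' goto b→6
  6='db' goto a→7
  7='dba' goto ·  [P1 ends]
  8='a' goto a→9
  9='aa' goto e→10
  10='aae' goto ·  [P2 ends]
  11='cca' goto b→12
  12='ccab' goto e→13
  13='ccabe' goto ·  [P3 ends]
  14='cd' goto a→15
  15='cda' goto e→16
  16='cdae' goto a→17
  17='cdaea' goto ·  [P4 ends]
  18='cb' goto ·  [P5 ends]

BFS fail/out derivation:
  n1('c'): parent n0 fail=0; on 'c' 0 → fail=0;  out {6}∪∅={6}
  n5('d'): parent n0 fail=0; on 'd' 0 → fail=0;  out ∅∪∅=∅
  n8('a'): parent n0 fail=0; on 'a' 0 → fail=0;  out ∅∪∅=∅
  n2('cc'): parent n1 fail=0; on 'c' 0 → fail=1;  out ∅∪{6}={6}
  n6('db'): parent n5 fail=0; on 'b' 0 → fail=0;  out ∅∪∅=∅
  n9('aa'): parent n8 fail=0; on 'a' 0 → fail=8;  out ∅∪∅=∅
  n14('cd'): parent n1 fail=0; on 'd' 0 → fail=5;  out ∅∪∅=∅
  n18('cb'): parent n1 fail=0; on 'b' 0 → fail=0;  out {5}∪∅={5}
  n3('ccd'): parent n2 fail=1; on 'd' 1 → fail=14;  out ∅∪∅=∅
  n7('dba'): parent n6 fail=0; on 'a' 0 → fail=8;  out {1}∪∅={1}
  n10('aae'): parent n9 fail=8; on 'e' 8→0 → fail=0;  out {2}∪∅={2}
  n11('cca'): parent n2 fail=1; on 'a' 1→0 → fail=8;  out ∅∪∅=∅
  n15('cda'): parent n14 fail=5; on 'a' 5→0 → fail=8;  out ∅∪∅=∅
  n4('ccdc'): parent n3 fail=14; on 'c' 14→5→0 → fail=1;  out {0}∪{6}={0,6}
  n12('ccab'): parent n11 fail=8; on 'b' 8→0 → fail=0;  out ∅∪∅=∅
  n16('cdae'): parent n15 fail=8; on 'e' 8→0 → fail=0;  out ∅∪∅=∅
  n13('ccabe'): parent n12 fail=0; on 'e' 0 → fail=0;  out {3}∪∅={3}
  n17('cdaea'): parent n16 fail=0; on 'a' 0 → fail=8;  out {4}∪∅={4}

Scan:
i=0 'b': node 0→0
i=1 'b': node 0→0
i=2 'a': node 0→8
i=3 'a': node 8→9
i=4 'e': node 9→10  → match P2@[2:4]
i=5 'a': node 10→8 ·f
i=6 'a': node 8→9
i=7 'd': node 9→5 ·f
i=8 'd': node 5→5 ·f
i=9 'b': node 5→6
i=10 'a': node 6→7  → match P1@[8:10]
i=11 'd': node 7→5 ·f
i=12 'd': node 5→5 ·f
i=13 'd': node 5→5 ·f
i=14 'e': node 5→0 ·f
i=15 'c': node 0→1  → match P6@[15:15]
i=16 'd': node 1→14
i=17 'd': node 14→5 ·f
i=18 'a': node 5→8 ·f
i=19 'c': node 8→1 ·f  → match P6@[19:19]
i=20 'd': node 1→14
i=21 'a': node 14→15
i=22 'e': node 15→16
i=23 'a': node 16→17  → match P4@[19:23]
i=24 'b': node 17→0 ·f
i=25 'd': node 0→5
i=26 'b': node 5→6
i=27 'a': node 6→7  → match P1@[25:27]
i=28 'd': node 7→5 ·f
i=29 'b': node 5→6
i=30 'a': node 6→7  → match P1@[28:30]
i=31 'd': node 7→5 ·f
i=32 'd': node 5→5 ·f

Result: [[4,2],[10,1],[15,6],[19,6],[23,4],[27,1],[30,1]]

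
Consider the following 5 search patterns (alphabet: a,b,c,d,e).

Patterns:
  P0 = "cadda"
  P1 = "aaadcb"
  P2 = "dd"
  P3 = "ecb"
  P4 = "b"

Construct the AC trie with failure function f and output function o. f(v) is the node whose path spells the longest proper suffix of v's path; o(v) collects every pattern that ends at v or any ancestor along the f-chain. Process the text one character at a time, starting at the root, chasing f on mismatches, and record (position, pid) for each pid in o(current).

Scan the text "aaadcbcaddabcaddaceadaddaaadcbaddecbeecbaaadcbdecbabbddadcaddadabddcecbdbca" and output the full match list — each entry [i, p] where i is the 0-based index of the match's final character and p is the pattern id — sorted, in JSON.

Build:
Trie (insert patterns):
  0='ε' goto a→6 b→17 c→1 d→12 e→14
  1='c' goto a→2
  2='ca' goto d→3
  3='cad' goto d→4
  4='cadd' goto a→5
  5='cadda' goto ·  [P0 ends]
  6='a' goto a→7
  7='aa' goto a→8
  8='aaa' goto d→9
  9='aaad' goto c→10
  10='aaadc' goto b→11
  11='aaadcb' goto ·  [P1 ends]
  12='d' goto d→13
  13='dd' goto ·  [P2 ends]
  14='e' goto c→15
  15='ec' goto b→16
  16='ecb' goto ·  [P3 ends]
  17='b' goto ·  [P4 ends]

BFS fail/out derivation:
  fail(1) 'c': from fail(0)=0 chase 'c': 0 ⇒ 0;  out=∅∪out(0)=∅
  fail(6) 'a': from fail(0)=0 chase 'a': 0 ⇒ 0;  out=∅∪out(0)=∅
  fail(12) 'd': from fail(0)=0 chase 'd': 0 ⇒ 0;  out=∅∪out(0)=∅
  fail(14) 'e': from fail(0)=0 chase 'e': 0 ⇒ 0;  out=∅∪out(0)=∅
  fail(17) 'b': from fail(0)=0 chase 'b': 0 ⇒ 0;  out={4}∪out(0)={4}
  fail(2) 'ca': from fail(1)=0 chase 'a': 0 ⇒ 6;  out=∅∪out(6)=∅
  fail(7) 'aa': from fail(6)=0 chase 'a': 0 ⇒ 6;  out=∅∪out(6)=∅
  fail(13) 'dd': from fail(12)=0 chase 'd': 0 ⇒ 12;  out={2}∪out(12)={2}
  fail(15) 'ec': from fail(14)=0 chase 'c': 0 ⇒ 1;  out=∅∪out(1)=∅
  fail(3) 'cad': from fail(2)=6 chase 'd': 6→0 ⇒ 12;  out=∅∪out(12)=∅
  fail(8) 'aaa': from fail(7)=6 chase 'a': 6 ⇒ 7;  out=∅∪out(7)=∅
  fail(16) 'ecb': from fail(15)=1 chase 'b': 1→0 ⇒ 17;  out={3}∪out(17)={3,4}
  fail(4) 'cadd': from fail(3)=12 chase 'd': 12 ⇒ 13;  out=∅∪out(13)={2}
  fail(9) 'aaad': from fail(8)=7 chase 'd': 7→6→0 ⇒ 12;  out=∅∪out(12)=∅
  fail(5) 'cadda': from fail(4)=13 chase 'a': 13→12→0 ⇒ 6;  out={0}∪out(6)={0}
  fail(10) 'aaadc': from fail(9)=12 chase 'c': 12→0 ⇒ 1;  out=∅∪out(1)=∅
  fail(11) 'aaadcb': from fail(10)=1 chase 'b': 1→0 ⇒ 17;  out={1}∪out(17)={1,4}

Scan:
pos 0 'a': at 6
pos 1 'a': at 7
pos 2 'a': at 8
pos 3 'd': at 9
pos 4 'c': at 10
pos 5 'b': at 11  emit P1@[0:5],P4@[5:5]
pos 6 'c': at 1 (via fail)
pos 7 'a': at 2
pos 8 'd': at 3
pos 9 'd': at 4  emit P2@[8:9]
pos 10 'a': at 5  emit P0@[6:10]
pos 11 'b': at 17 (via fail)  emit P4@[11:11]
pos 12 'c': at 1 (via fail)
pos 13 'a': at 2
pos 14 'd': at 3
pos 15 'd': at 4  emit P2@[14:15]
pos 16 'a': at 5  emit P0@[12:16]
pos 17 'c': at 1 (via fail)
pos 18 'e': at 14 (via fail)
pos 19 'a': at 6 (via fail)
pos 20 'd': at 12 (via fail)
pos 21 'a': at 6 (via fail)
pos 22 'd': at 12 (via fail)
pos 23 'd': at 13  emit P2@[22:23]
pos 24 'a': at 6 (via fail)
pos 25 'a': at 7
pos 26 'a': at 8
pos 27 'd': at 9
pos 28 'c': at 10
pos 29 'b': at 11  emit P1@[24:29],P4@[29:29]
pos 30 'a': at 6 (via fail)
pos 31 'd': at 12 (via fail)
pos 32 'd': at 13  emit P2@[31:32]
pos 33 'e': at 14 (via fail)
pos 34 'c': at 15
pos 35 'b': at 16  emit P3@[33:35],P4@[35:35]
pos 36 'e': at 14 (via fail)
pos 37 'e': at 14 (via fail)
pos 38 'c': at 15
pos 39 'b': at 16  emit P3@[37:39],P4@[39:39]
pos 40 'a': at 6 (via fail)
pos 41 'a': at 7
pos 42 'a': at 8
pos 43 'd': at 9
pos 44 'c': at 10
pos 45 'b': at 11  emit P1@[40:45],P4@[45:45]
pos 46 'd': at 12 (via fail)
pos 47 'e': at 14 (via fail)
pos 48 'c': at 15
pos 49 'b': at 16  emit P3@[47:49],P4@[49:49]
pos 50 'a': at 6 (via fail)
pos 51 'b': at 17 (via fail)  emit P4@[51:51]
pos 52 'b': at 17 (via fail)  emit P4@[52:52]
pos 53 'd': at 12 (via fail)
pos 54 'd': at 13  emit P2@[53:54]
pos 55 'a': at 6 (via fail)
pos 56 'd': at 12 (via fail)
pos 57 'c': at 1 (via fail)
pos 58 'a': at 2
pos 59 'd': at 3
pos 60 'd': at 4  emit P2@[59:60]
pos 61 'a': at 5  emit P0@[57:61]
pos 62 'd': at 12 (via fail)
pos 63 'a': at 6 (via fail)
pos 64 'b': at 17 (via fail)  emit P4@[64:64]
pos 65 'd': at 12 (via fail)
pos 66 'd': at 13  emit P2@[65:66]
pos 67 'c': at 1 (via fail)
pos 68 'e': at 14 (via fail)
pos 69 'c': at 15
pos 70 'b': at 16  emit P3@[68:70],P4@[70:70]
pos 71 'd': at 12 (via fail)
pos 72 'b': at 17 (via fail)  emit P4@[72:72]
pos 73 'c': at 1 (via fail)
pos 74 'a': at 2

Result: [[5,1],[5,4],[9,2],[10,0],[11,4],[15,2],[16,0],[23,2],[29,1],[29,4],[32,2],[35,3],[35,4],[39,3],[39,4],[45,1],[45,4],[49,3],[49,4],[51,4],[52,4],[54,2],[60,2],[61,0],[64,4],[66,2],[70,3],[70,4],[72,4]]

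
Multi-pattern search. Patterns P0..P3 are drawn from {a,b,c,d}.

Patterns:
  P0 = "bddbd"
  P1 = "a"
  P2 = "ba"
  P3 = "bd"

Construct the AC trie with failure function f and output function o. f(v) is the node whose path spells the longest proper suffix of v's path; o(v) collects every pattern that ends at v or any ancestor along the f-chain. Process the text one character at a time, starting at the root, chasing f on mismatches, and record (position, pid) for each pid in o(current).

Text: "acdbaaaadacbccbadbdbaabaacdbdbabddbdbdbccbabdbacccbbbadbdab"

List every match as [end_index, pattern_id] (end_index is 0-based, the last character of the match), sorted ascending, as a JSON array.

Construct AC machine:
Trie (insert patterns):
  n0 'ε': a→6 b→1
  n1 'b': a→7 d→2
  n2 'bd': d→3  ←P3
  n3 'bdd': b→4
  n4 'bddb': d→5
  n5 'bddbd': ·  ←P0
  n6 'a': ·  ←P1
  n7 'ba': ·  ←P2

Failure links (BFS by depth):
  n1('b'): parent n0 fail=0; on 'b' 0 → fail=0;  out ∅∪∅=∅
  n6('a'): parent n0 fail=0; on 'a' 0 → fail=0;  out {1}∪∅={1}
  n2('bd'): parent n1 fail=0; on 'd' 0 → fail=0;  out {3}∪∅={3}
  n7('ba'): parent n1 fail=0; on 'a' 0 → fail=6;  out {2}∪{1}={1,2}
  n3('bdd'): parent n2 fail=0; on 'd' 0 → fail=0;  out ∅∪∅=∅
  n4('bddb'): parent n3 fail=0; on 'b' 0 → fail=1;  out ∅∪∅=∅
  n5('bddbd'): parent n4 fail=1; on 'd' 1 → fail=2;  out {0}∪{3}={0,3}

Run:
i=0 'a': node 0→6  → match P1@[0:0]
i=1 'c': node 6→0 (fail-walked)
i=2 'd': node 0→0
i=3 'b': node 0→1
i=4 'a': node 1→7  → match P1@[4:4],P2@[3:4]
i=5 'a': node 7→6 (fail-walked)  → match P1@[5:5]
i=6 'a': node 6→6 (fail-walked)  → match P1@[6:6]
i=7 'a': node 6→6 (fail-walked)  → match P1@[7:7]
i=8 'd': node 6→0 (fail-walked)
i=9 'a': node 0→6  → match P1@[9:9]
i=10 'c': node 6→0 (fail-walked)
i=11 'b': node 0→1
i=12 'c': node 1→0 (fail-walked)
i=13 'c': node 0→0
i=14 'b': node 0→1
i=15 'a': node 1→7  → match P1@[15:15],P2@[14:15]
i=16 'd': node 7→0 (fail-walked)
i=17 'b': node 0→1
i=18 'd': node 1→2  → match P3@[17:18]
i=19 'b': node 2→1 (fail-walked)
i=20 'a': node 1→7  → match P1@[20:20],P2@[19:20]
i=21 'a': node 7→6 (fail-walked)  → match P1@[21:21]
i=22 'b': node 6→1 (fail-walked)
i=23 'a': node 1→7  → match P1@[23:23],P2@[22:23]
i=24 'a': node 7→6 (fail-walked)  → match P1@[24:24]
i=25 'c': node 6→0 (fail-walked)
i=26 'd': node 0→0
i=27 'b': node 0→1
i=28 'd': node 1→2  → match P3@[27:28]
i=29 'b': node 2→1 (fail-walked)
i=30 'a': node 1→7  → match P1@[30:30],P2@[29:30]
i=31 'b': node 7→1 (fail-walked)
i=32 'd': node 1→2  → match P3@[31:32]
i=33 'd': node 2→3
i=34 'b': node 3→4
i=35 'd': node 4→5  → match P0@[31:35],P3@[34:35]
i=36 'b': node 5→1 (fail-walked)
i=37 'd': node 1→2  → match P3@[36:37]
i=38 'b': node 2→1 (fail-walked)
i=39 'c': node 1→0 (fail-walked)
i=40 'c': node 0→0
i=41 'b': node 0→1
i=42 'a': node 1→7  → match P1@[42:42],P2@[41:42]
i=43 'b': node 7→1 (fail-walked)
i=44 'd': node 1→2  → match P3@[43:44]
i=45 'b': node 2→1 (fail-walked)
i=46 'a': node 1→7  → match P1@[46:46],P2@[45:46]
i=47 'c': node 7→0 (fail-walked)
i=48 'c': node 0→0
i=49 'c': node 0→0
i=50 'b': node 0→1
i=51 'b': node 1→1 (fail-walked)
i=52 'b': node 1→1 (fail-walked)
i=53 'a': node 1→7  → match P1@[53:53],P2@[52:53]
i=54 'd': node 7→0 (fail-walked)
i=55 'b': node 0→1
i=56 'd': node 1→2  → match P3@[55:56]
i=57 'a': node 2→6 (fail-walked)  → match P1@[57:57]
i=58 'b': node 6→1 (fail-walked)

Matches: [[0,1],[4,1],[4,2],[5,1],[6,1],[7,1],[9,1],[15,1],[15,2],[18,3],[20,1],[20,2],[21,1],[23,1],[23,2],[24,1],[28,3],[30,1],[30,2],[32,3],[35,0],[35,3],[37,3],[42,1],[42,2],[44,3],[46,1],[46,2],[53,1],[53,2],[56,3],[57,1]]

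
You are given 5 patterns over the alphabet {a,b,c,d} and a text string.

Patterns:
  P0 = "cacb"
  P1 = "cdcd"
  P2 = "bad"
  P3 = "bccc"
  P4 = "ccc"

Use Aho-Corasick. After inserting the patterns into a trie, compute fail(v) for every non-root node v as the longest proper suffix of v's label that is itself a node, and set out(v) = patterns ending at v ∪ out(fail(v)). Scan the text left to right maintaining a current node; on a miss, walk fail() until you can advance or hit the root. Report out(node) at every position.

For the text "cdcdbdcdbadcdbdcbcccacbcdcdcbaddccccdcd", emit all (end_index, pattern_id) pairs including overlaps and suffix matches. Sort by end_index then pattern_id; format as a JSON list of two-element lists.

Construct AC machine:
Trie nodes:
  0='ε' goto b→8 c→1
  1='c' goto a→2 c→14 d→5
  2='ca' goto c→3
  3='cac' goto b→4
  4='cacb' goto ·  ←P0
  5='cd' goto c→6
  6='cdc' goto d→7
  7='cdcd' goto ·  ←P1
  8='b' goto a→9 c→11
  9='ba' goto d→10
  10='bad' goto ·  ←P2
  11='bc' goto c→12
  12='bcc' goto c→13
  13='bccc' goto ·  ←P3
  14='cc' goto c→15
  15='ccc' goto ·  ←P4

BFS fail/out derivation:
  n1('c'): parent n0 fail=0; on 'c' 0 → fail=0;  out ∅∪∅=∅
  n8('b'): parent n0 fail=0; on 'b' 0 → fail=0;  out ∅∪∅=∅
  n2('ca'): parent n1 fail=0; on 'a' 0 → fail=0;  out ∅∪∅=∅
  n5('cd'): parent n1 fail=0; on 'd' 0 → fail=0;  out ∅∪∅=∅
  n9('ba'): parent n8 fail=0; on 'a' 0 → fail=0;  out ∅∪∅=∅
  n11('bc'): parent n8 fail=0; on 'c' 0 → fail=1;  out ∅∪∅=∅
  n14('cc'): parent n1 fail=0; on 'c' 0 → fail=1;  out ∅∪∅=∅
  n3('cac'): parent n2 fail=0; on 'c' 0 → fail=1;  out ∅∪∅=∅
  n6('cdc'): parent n5 fail=0; on 'c' 0 → fail=1;  out ∅∪∅=∅
  n10('bad'): parent n9 fail=0; on 'd' 0 → fail=0;  out {2}∪∅={2}
  n12('bcc'): parent n11 fail=1; on 'c' 1 → fail=14;  out ∅∪∅=∅
  n15('ccc'): parent n14 fail=1; on 'c' 1 → fail=14;  out {4}∪∅={4}
  n4('cacb'): parent n3 fail=1; on 'b' 1→0 → fail=8;  out {0}∪∅={0}
  n7('cdcd'): parent n6 fail=1; on 'd' 1 → fail=5;  out {1}∪∅={1}
  n13('bccc'): parent n12 fail=14; on 'c' 14 → fail=15;  out {3}∪{4}={3,4}

Run:
[0] read 'c'  n0⇒n1
[1] read 'd'  n1⇒n5
[2] read 'c'  n5⇒n6
[3] read 'd'  n6⇒n7  → match P1@[0:3]
[4] read 'b'  n7⇒n8 (via fail)
[5] read 'd'  n8⇒n0 (via fail)
[6] read 'c'  n0⇒n1
[7] read 'd'  n1⇒n5
[8] read 'b'  n5⇒n8 (via fail)
[9] read 'a'  n8⇒n9
[10] read 'd'  n9⇒n10  → match P2@[8:10]
[11] read 'c'  n10⇒n1 (via fail)
[12] read 'd'  n1⇒n5
[13] read 'b'  n5⇒n8 (via fail)
[14] read 'd'  n8⇒n0 (via fail)
[15] read 'c'  n0⇒n1
[16] read 'b'  n1⇒n8 (via fail)
[17] read 'c'  n8⇒n11
[18] read 'c'  n11⇒n12
[19] read 'c'  n12⇒n13  → match P3@[16:19],P4@[17:19]
[20] read 'a'  n13⇒n2 (via fail)
[21] read 'c'  n2⇒n3
[22] read 'b'  n3⇒n4  → match P0@[19:22]
[23] read 'c'  n4⇒n11 (via fail)
[24] read 'd'  n11⇒n5 (via fail)
[25] read 'c'  n5⇒n6
[26] read 'd'  n6⇒n7  → match P1@[23:26]
[27] read 'c'  n7⇒n6 (via fail)
[28] read 'b'  n6⇒n8 (via fail)
[29] read 'a'  n8⇒n9
[30] read 'd'  n9⇒n10  → match P2@[28:30]
[31] read 'd'  n10⇒n0 (via fail)
[32] read 'c'  n0⇒n1
[33] read 'c'  n1⇒n14
[34] read 'c'  n14⇒n15  → match P4@[32:34]
[35] read 'c'  n15⇒n15 (via fail)  → match P4@[33:35]
[36] read 'd'  n15⇒n5 (via fail)
[37] read 'c'  n5⇒n6
[38] read 'd'  n6⇒n7  → match P1@[35:38]

Matches: [[3,1],[10,2],[19,3],[19,4],[22,0],[26,1],[30,2],[34,4],[35,4],[38,1]]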